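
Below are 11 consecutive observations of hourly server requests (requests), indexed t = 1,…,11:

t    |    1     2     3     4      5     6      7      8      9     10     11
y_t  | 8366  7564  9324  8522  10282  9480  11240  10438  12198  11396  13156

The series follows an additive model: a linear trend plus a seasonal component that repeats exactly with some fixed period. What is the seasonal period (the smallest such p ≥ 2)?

2

First differences y_{t+1} − y_t: -802, 1760, -802, 1760, -802, 1760, …
The difference pattern repeats every 2 terms and not for any smaller step, so p = 2.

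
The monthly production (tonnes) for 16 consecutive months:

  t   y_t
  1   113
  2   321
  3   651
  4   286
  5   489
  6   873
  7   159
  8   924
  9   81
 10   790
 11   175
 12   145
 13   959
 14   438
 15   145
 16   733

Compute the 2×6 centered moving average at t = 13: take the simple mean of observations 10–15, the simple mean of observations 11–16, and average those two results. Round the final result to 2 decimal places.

Sum over 10–15: 790 + 175 + 145 + 959 + 438 + 145 = 2652
Sum over 11–16: 175 + 145 + 959 + 438 + 145 + 733 = 2595
CMA at t=13 = (2652 + 2595) / (2·6) = 5247 / 12 = 437.25

437.25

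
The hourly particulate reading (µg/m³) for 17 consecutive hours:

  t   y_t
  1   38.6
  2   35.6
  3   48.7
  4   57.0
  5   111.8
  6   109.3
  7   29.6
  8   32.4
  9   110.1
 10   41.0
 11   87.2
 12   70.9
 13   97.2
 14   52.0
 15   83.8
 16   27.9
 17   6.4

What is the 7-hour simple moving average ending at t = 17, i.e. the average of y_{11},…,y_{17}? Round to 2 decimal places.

Sum of periods 11–17: 87.2 + 70.9 + 97.2 + 52.0 + 83.8 + 27.9 + 6.4 = 425.4
Divide by 7: 425.4 / 7 = 60.77

60.77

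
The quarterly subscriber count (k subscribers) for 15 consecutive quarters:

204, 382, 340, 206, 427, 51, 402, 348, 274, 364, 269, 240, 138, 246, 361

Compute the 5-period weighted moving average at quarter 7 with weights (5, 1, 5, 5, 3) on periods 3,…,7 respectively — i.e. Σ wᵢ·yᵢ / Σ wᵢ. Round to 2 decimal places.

Weighted sum: 5·340 + 1·206 + 5·427 + 5·51 + 3·402 = 1700 + 206 + 2135 + 255 + 1206 = 5502
Weight total: 5 + 1 + 5 + 5 + 3 = 19
WMA = 5502 / 19 = 289.58

289.58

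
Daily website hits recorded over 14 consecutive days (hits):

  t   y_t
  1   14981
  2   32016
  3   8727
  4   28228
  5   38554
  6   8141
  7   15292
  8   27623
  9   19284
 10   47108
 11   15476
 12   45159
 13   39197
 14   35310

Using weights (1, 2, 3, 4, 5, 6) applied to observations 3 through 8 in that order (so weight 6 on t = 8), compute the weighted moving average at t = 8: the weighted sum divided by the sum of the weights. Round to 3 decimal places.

Weighted sum: 1·8727 + 2·28228 + 3·38554 + 4·8141 + 5·15292 + 6·27623 = 8727 + 56456 + 115662 + 32564 + 76460 + 165738 = 455607
Weight total: 1 + 2 + 3 + 4 + 5 + 6 = 21
WMA = 455607 / 21 = 21695.571

21695.571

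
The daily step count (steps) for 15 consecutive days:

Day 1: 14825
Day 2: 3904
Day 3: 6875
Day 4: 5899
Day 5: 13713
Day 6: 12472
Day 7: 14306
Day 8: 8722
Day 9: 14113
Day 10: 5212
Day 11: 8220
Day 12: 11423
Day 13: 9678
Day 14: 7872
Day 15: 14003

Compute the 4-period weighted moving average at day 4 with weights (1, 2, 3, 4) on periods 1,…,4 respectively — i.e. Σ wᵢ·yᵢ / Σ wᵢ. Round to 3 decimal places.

Weighted sum: 1·14825 + 2·3904 + 3·6875 + 4·5899 = 14825 + 7808 + 20625 + 23596 = 66854
Weight total: 1 + 2 + 3 + 4 = 10
WMA = 66854 / 10 = 6685.400

6685.400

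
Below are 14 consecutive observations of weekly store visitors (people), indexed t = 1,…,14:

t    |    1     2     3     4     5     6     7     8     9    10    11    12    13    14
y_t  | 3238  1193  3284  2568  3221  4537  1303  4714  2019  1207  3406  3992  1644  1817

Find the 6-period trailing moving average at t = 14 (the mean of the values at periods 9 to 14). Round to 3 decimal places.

2347.500

Sum of periods 9–14: 2019 + 1207 + 3406 + 3992 + 1644 + 1817 = 14085
Divide by 6: 14085 / 6 = 2347.500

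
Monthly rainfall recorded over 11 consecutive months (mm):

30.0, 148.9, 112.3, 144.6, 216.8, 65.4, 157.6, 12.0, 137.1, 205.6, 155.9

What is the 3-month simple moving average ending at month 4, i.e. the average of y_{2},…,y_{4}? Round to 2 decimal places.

Sum of periods 2–4: 148.9 + 112.3 + 144.6 = 405.8
Divide by 3: 405.8 / 3 = 135.27

135.27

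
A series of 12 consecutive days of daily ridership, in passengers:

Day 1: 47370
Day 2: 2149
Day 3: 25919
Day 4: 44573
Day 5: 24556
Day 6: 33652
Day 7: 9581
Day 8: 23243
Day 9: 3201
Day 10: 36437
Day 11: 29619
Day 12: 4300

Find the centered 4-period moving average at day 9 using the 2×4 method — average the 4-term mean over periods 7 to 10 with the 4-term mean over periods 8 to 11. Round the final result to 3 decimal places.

20620.250

Sum over 7–10: 9581 + 23243 + 3201 + 36437 = 72462
Sum over 8–11: 23243 + 3201 + 36437 + 29619 = 92500
CMA at t=9 = (72462 + 92500) / (2·4) = 164962 / 8 = 20620.250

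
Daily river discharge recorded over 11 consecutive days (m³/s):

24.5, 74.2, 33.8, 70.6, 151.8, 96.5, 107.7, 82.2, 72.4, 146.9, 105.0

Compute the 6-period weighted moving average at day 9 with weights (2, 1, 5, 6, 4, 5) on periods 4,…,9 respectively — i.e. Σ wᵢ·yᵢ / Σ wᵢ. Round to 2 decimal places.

Weighted sum: 2·70.6 + 1·151.8 + 5·96.5 + 6·107.7 + 4·82.2 + 5·72.4 = 141.2 + 151.8 + 482.5 + 646.2 + 328.8 + 362.0 = 2112.5
Weight total: 2 + 1 + 5 + 6 + 4 + 5 = 23
WMA = 2112.5 / 23 = 91.85

91.85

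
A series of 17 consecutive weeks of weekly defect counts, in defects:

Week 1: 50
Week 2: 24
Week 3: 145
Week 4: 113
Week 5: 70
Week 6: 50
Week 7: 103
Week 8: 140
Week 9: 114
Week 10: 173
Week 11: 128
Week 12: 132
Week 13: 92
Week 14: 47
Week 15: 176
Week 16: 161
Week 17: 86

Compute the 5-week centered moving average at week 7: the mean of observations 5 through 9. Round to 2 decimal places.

Sum of periods 5–9: 70 + 50 + 103 + 140 + 114 = 477
Divide by 5: 477 / 5 = 95.40

95.40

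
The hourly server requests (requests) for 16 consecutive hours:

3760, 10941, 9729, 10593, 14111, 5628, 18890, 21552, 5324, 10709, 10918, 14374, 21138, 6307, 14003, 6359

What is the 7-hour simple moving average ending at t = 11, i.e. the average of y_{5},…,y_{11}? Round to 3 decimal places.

Sum of periods 5–11: 14111 + 5628 + 18890 + 21552 + 5324 + 10709 + 10918 = 87132
Divide by 7: 87132 / 7 = 12447.429

12447.429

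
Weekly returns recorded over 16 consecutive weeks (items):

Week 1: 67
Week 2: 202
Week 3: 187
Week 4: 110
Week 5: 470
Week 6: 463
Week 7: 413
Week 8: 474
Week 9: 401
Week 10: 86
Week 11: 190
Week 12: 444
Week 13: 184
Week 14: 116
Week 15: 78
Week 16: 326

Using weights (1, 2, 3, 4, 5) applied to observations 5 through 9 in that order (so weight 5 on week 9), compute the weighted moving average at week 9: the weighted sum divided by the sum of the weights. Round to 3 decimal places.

435.733

Weighted sum: 1·470 + 2·463 + 3·413 + 4·474 + 5·401 = 470 + 926 + 1239 + 1896 + 2005 = 6536
Weight total: 1 + 2 + 3 + 4 + 5 = 15
WMA = 6536 / 15 = 435.733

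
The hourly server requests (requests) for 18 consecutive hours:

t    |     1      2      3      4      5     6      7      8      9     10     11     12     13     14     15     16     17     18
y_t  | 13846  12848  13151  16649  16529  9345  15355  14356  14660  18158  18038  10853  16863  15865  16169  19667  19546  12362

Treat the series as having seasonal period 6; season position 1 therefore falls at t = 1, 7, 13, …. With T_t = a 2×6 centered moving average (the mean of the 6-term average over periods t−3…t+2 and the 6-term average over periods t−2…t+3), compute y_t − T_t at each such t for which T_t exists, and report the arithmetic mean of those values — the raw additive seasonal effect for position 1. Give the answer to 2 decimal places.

746.58

Season position 1 occurs at t = 7, 13 (where T_t is defined).
t=7: T_7 = 14608.0833; y_7 − T_7 = 15355 − 14608.0833 = 746.9167
t=13: T_13 = 16116.7500; y_13 − T_13 = 16863 − 16116.7500 = 746.2500
Mean deviation: (746.9167 + 746.2500) / 2 = 746.58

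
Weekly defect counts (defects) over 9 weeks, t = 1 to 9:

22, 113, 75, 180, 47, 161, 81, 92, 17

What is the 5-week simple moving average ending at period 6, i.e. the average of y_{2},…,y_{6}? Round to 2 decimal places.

Sum of periods 2–6: 113 + 75 + 180 + 47 + 161 = 576
Divide by 5: 576 / 5 = 115.20

115.20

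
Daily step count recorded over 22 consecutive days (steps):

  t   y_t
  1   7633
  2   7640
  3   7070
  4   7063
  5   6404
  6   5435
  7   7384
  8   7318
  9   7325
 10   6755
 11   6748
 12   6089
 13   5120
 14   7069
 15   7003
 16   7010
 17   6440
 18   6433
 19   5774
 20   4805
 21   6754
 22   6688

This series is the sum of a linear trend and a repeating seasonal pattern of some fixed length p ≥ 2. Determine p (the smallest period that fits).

7

First differences y_{t+1} − y_t: 7, -570, -7, -659, -969, 1949, -66, 7, -570, -7, -659, -969, 1949, -66, 7, -570, …
The difference pattern repeats every 7 terms and not for any smaller step, so p = 7.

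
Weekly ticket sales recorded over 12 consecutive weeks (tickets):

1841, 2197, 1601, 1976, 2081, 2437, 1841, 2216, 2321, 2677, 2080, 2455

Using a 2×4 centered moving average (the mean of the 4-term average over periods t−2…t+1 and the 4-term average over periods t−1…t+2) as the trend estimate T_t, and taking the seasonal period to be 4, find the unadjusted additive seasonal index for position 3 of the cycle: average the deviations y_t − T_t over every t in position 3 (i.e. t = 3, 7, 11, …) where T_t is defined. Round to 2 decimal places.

-332.75

Season position 3 occurs at t = 3, 7 (where T_t is defined).
t=3: T_3 = 1933.7500; y_3 − T_3 = 1601 − 1933.7500 = -332.7500
t=7: T_7 = 2173.7500; y_7 − T_7 = 1841 − 2173.7500 = -332.7500
Mean deviation: (-332.7500 + -332.7500) / 2 = -332.75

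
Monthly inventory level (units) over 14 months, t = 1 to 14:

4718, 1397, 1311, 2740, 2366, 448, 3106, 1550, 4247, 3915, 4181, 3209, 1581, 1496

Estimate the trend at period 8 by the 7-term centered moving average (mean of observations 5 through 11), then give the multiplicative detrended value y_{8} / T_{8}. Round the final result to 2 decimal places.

Trend T_8 = (2366 + 448 + 3106 + 1550 + 4247 + 3915 + 4181) / 7 = 19813/7 = 2830.4286
Ratio to trend: 1550 / 2830.4286 = 0.55

0.55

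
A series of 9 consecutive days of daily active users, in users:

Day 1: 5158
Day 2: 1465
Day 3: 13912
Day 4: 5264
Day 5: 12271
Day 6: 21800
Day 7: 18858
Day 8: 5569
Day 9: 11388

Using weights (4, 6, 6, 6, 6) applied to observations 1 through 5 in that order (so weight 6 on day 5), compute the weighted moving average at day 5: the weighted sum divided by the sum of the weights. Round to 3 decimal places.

7789.429

Weighted sum: 4·5158 + 6·1465 + 6·13912 + 6·5264 + 6·12271 = 20632 + 8790 + 83472 + 31584 + 73626 = 218104
Weight total: 4 + 6 + 6 + 6 + 6 = 28
WMA = 218104 / 28 = 7789.429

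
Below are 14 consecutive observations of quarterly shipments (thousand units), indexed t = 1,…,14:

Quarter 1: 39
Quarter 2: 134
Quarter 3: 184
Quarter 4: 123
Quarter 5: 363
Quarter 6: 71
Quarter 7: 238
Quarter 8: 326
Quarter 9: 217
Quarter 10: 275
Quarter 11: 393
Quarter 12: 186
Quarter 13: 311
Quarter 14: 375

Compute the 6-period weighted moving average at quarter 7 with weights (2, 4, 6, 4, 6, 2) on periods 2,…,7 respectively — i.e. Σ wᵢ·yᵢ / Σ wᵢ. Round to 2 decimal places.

Weighted sum: 2·134 + 4·184 + 6·123 + 4·363 + 6·71 + 2·238 = 268 + 736 + 738 + 1452 + 426 + 476 = 4096
Weight total: 2 + 4 + 6 + 4 + 6 + 2 = 24
WMA = 4096 / 24 = 170.67

170.67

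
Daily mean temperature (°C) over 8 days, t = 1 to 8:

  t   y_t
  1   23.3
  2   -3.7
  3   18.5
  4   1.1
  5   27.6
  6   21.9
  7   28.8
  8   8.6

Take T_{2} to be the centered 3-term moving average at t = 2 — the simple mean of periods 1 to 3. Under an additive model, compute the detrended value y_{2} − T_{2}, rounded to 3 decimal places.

Trend T_2 = (23.3 + (-3.7) + 18.5) / 3 = 38.1/3 = 12.70000
Detrended value: -3.7 − 12.70000 = -16.400

-16.400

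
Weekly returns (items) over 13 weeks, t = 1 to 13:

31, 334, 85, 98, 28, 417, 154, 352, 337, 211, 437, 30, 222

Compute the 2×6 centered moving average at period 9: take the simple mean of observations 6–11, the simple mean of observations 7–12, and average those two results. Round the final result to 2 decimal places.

Sum over 6–11: 417 + 154 + 352 + 337 + 211 + 437 = 1908
Sum over 7–12: 154 + 352 + 337 + 211 + 437 + 30 = 1521
CMA at t=9 = (1908 + 1521) / (2·6) = 3429 / 12 = 285.75

285.75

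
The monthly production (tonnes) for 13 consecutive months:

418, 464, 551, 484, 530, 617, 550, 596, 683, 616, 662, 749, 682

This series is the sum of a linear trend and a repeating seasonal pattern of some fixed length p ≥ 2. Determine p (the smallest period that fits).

3

First differences y_{t+1} − y_t: 46, 87, -67, 46, 87, -67, 46, 87, …
The difference pattern repeats every 3 terms and not for any smaller step, so p = 3.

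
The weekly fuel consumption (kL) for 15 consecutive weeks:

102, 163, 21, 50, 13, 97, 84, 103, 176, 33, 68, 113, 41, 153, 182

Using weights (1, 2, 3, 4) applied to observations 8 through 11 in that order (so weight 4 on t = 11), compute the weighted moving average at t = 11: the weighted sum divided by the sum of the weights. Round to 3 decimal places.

Weighted sum: 1·103 + 2·176 + 3·33 + 4·68 = 103 + 352 + 99 + 272 = 826
Weight total: 1 + 2 + 3 + 4 = 10
WMA = 826 / 10 = 82.600

82.600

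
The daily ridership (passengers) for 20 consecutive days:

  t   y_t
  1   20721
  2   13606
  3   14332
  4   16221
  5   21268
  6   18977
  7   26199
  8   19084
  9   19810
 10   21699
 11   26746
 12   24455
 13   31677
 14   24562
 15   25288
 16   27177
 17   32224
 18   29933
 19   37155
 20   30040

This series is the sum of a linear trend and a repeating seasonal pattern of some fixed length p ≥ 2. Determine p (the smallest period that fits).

First differences y_{t+1} − y_t: -7115, 726, 1889, 5047, -2291, 7222, -7115, 726, 1889, 5047, -2291, 7222, -7115, 726, …
The difference pattern repeats every 6 terms and not for any smaller step, so p = 6.

6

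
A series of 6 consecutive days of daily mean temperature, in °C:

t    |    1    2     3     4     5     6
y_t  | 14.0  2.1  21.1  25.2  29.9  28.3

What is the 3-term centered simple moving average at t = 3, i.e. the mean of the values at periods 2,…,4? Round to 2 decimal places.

16.13

Sum of periods 2–4: 2.1 + 21.1 + 25.2 = 48.4
Divide by 3: 48.4 / 3 = 16.13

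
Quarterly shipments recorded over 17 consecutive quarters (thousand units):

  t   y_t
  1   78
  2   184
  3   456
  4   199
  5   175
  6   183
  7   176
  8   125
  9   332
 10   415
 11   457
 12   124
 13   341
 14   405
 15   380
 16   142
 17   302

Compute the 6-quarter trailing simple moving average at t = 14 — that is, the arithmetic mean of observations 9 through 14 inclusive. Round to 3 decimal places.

345.667

Sum of periods 9–14: 332 + 415 + 457 + 124 + 341 + 405 = 2074
Divide by 6: 2074 / 6 = 345.667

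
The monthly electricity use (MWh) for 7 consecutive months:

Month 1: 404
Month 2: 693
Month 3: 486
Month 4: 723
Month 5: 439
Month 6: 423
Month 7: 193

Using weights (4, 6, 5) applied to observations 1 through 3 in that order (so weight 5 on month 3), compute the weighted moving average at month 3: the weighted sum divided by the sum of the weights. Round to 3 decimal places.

Weighted sum: 4·404 + 6·693 + 5·486 = 1616 + 4158 + 2430 = 8204
Weight total: 4 + 6 + 5 = 15
WMA = 8204 / 15 = 546.933

546.933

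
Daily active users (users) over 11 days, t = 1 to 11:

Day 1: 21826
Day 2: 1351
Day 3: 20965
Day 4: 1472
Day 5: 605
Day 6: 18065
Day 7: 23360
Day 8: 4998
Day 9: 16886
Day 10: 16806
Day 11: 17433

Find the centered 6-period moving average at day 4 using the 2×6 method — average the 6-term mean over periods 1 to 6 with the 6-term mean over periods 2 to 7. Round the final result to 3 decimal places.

10841.833

Sum over 1–6: 21826 + 1351 + 20965 + 1472 + 605 + 18065 = 64284
Sum over 2–7: 1351 + 20965 + 1472 + 605 + 18065 + 23360 = 65818
CMA at t=4 = (64284 + 65818) / (2·6) = 130102 / 12 = 10841.833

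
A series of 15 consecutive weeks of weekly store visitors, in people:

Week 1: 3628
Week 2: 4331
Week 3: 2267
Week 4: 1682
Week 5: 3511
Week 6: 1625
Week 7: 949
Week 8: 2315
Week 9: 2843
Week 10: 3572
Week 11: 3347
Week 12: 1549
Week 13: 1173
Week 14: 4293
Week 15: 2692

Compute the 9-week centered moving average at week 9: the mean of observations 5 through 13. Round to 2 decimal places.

2320.44

Sum of periods 5–13: 3511 + 1625 + 949 + 2315 + 2843 + 3572 + 3347 + 1549 + 1173 = 20884
Divide by 9: 20884 / 9 = 2320.44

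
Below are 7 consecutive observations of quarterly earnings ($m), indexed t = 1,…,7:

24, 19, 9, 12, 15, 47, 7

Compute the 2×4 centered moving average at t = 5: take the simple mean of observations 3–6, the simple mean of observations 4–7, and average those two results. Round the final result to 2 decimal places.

20.50

Sum over 3–6: 9 + 12 + 15 + 47 = 83
Sum over 4–7: 12 + 15 + 47 + 7 = 81
CMA at t=5 = (83 + 81) / (2·4) = 164 / 8 = 20.50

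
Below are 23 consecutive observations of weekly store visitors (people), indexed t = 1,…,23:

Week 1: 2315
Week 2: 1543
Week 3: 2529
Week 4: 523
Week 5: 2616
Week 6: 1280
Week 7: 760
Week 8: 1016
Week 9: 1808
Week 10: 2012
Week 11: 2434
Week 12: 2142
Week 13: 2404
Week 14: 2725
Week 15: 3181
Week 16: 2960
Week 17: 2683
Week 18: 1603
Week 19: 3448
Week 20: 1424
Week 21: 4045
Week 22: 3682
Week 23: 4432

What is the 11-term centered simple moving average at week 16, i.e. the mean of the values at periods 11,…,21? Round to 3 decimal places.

Sum of periods 11–21: 2434 + 2142 + 2404 + 2725 + 3181 + 2960 + 2683 + 1603 + 3448 + 1424 + 4045 = 29049
Divide by 11: 29049 / 11 = 2640.818

2640.818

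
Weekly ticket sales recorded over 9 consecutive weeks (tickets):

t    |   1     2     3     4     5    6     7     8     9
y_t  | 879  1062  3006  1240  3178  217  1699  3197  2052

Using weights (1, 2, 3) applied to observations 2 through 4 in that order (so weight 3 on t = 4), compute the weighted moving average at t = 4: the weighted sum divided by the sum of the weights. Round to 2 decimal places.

Weighted sum: 1·1062 + 2·3006 + 3·1240 = 1062 + 6012 + 3720 = 10794
Weight total: 1 + 2 + 3 = 6
WMA = 10794 / 6 = 1799.00

1799.00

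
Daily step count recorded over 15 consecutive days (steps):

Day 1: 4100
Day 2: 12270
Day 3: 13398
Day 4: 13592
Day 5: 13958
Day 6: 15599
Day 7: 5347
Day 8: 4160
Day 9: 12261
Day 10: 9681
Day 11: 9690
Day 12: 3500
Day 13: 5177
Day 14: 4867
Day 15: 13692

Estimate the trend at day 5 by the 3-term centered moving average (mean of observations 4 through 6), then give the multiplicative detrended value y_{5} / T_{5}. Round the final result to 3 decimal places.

0.970

Trend T_5 = (13592 + 13958 + 15599) / 3 = 43149/3 = 14383.00000
Ratio to trend: 13958 / 14383.00000 = 0.970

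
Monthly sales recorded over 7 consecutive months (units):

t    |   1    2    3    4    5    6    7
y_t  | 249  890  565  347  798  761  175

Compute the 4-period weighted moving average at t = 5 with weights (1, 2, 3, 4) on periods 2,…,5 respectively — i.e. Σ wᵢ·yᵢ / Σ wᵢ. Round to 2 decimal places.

Weighted sum: 1·890 + 2·565 + 3·347 + 4·798 = 890 + 1130 + 1041 + 3192 = 6253
Weight total: 1 + 2 + 3 + 4 = 10
WMA = 6253 / 10 = 625.30

625.30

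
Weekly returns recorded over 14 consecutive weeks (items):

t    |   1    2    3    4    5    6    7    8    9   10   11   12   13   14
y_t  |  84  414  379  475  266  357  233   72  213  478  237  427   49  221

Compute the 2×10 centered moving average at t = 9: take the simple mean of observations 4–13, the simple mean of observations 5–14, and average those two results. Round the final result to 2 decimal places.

Sum over 4–13: 475 + 266 + 357 + 233 + 72 + 213 + 478 + 237 + 427 + 49 = 2807
Sum over 5–14: 266 + 357 + 233 + 72 + 213 + 478 + 237 + 427 + 49 + 221 = 2553
CMA at t=9 = (2807 + 2553) / (2·10) = 5360 / 20 = 268.00

268.00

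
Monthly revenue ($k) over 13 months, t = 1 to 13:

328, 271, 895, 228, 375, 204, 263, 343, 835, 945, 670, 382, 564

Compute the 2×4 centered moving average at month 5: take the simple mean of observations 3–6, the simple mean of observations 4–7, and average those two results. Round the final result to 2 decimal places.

Sum over 3–6: 895 + 228 + 375 + 204 = 1702
Sum over 4–7: 228 + 375 + 204 + 263 = 1070
CMA at t=5 = (1702 + 1070) / (2·4) = 2772 / 8 = 346.50

346.50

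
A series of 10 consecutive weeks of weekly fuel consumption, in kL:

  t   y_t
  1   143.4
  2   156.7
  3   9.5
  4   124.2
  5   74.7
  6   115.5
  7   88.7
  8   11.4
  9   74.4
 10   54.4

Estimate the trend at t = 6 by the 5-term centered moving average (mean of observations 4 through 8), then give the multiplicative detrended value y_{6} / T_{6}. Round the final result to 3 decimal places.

1.393

Trend T_6 = (124.2 + 74.7 + 115.5 + 88.7 + 11.4) / 5 = 414.5/5 = 82.90000
Ratio to trend: 115.5 / 82.90000 = 1.393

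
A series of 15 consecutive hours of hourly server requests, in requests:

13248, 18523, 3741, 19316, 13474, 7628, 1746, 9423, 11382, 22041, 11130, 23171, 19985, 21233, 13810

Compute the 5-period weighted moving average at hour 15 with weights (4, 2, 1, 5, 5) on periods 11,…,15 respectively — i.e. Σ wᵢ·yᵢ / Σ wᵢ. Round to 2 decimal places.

Weighted sum: 4·11130 + 2·23171 + 1·19985 + 5·21233 + 5·13810 = 44520 + 46342 + 19985 + 106165 + 69050 = 286062
Weight total: 4 + 2 + 1 + 5 + 5 = 17
WMA = 286062 / 17 = 16827.18

16827.18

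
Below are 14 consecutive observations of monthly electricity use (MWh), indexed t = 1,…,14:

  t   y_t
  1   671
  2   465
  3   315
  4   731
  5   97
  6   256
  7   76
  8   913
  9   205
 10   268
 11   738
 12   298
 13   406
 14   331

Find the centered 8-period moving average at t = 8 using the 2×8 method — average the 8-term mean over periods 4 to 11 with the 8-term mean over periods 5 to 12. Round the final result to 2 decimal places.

Sum over 4–11: 731 + 97 + 256 + 76 + 913 + 205 + 268 + 738 = 3284
Sum over 5–12: 97 + 256 + 76 + 913 + 205 + 268 + 738 + 298 = 2851
CMA at t=8 = (3284 + 2851) / (2·8) = 6135 / 16 = 383.44

383.44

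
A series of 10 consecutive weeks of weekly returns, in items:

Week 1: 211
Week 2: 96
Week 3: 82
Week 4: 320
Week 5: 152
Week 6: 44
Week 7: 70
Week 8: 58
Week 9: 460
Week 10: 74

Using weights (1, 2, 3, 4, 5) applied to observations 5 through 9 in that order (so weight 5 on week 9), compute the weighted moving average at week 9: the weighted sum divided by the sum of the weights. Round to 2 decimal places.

Weighted sum: 1·152 + 2·44 + 3·70 + 4·58 + 5·460 = 152 + 88 + 210 + 232 + 2300 = 2982
Weight total: 1 + 2 + 3 + 4 + 5 = 15
WMA = 2982 / 15 = 198.80

198.80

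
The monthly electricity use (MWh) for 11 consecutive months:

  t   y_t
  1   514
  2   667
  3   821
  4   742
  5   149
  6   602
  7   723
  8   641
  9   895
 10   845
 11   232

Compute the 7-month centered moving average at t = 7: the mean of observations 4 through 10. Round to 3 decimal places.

Sum of periods 4–10: 742 + 149 + 602 + 723 + 641 + 895 + 845 = 4597
Divide by 7: 4597 / 7 = 656.714

656.714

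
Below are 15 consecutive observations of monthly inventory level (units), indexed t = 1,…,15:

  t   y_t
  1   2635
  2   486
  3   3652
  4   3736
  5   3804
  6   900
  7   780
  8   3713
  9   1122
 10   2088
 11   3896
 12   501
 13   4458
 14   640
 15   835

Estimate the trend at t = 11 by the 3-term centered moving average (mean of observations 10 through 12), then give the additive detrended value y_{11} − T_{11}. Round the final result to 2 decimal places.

Trend T_11 = (2088 + 3896 + 501) / 3 = 6485/3 = 2161.6667
Detrended value: 3896 − 2161.6667 = 1734.33

1734.33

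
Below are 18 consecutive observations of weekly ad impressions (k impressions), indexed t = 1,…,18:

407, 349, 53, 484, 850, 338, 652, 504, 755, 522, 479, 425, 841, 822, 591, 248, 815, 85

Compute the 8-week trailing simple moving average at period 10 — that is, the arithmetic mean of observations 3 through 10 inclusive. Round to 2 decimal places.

519.75

Sum of periods 3–10: 53 + 484 + 850 + 338 + 652 + 504 + 755 + 522 = 4158
Divide by 8: 4158 / 8 = 519.75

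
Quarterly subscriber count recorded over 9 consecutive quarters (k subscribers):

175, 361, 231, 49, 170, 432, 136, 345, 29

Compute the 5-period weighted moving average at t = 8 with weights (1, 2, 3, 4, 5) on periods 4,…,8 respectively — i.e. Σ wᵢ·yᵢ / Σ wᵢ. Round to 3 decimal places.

263.600

Weighted sum: 1·49 + 2·170 + 3·432 + 4·136 + 5·345 = 49 + 340 + 1296 + 544 + 1725 = 3954
Weight total: 1 + 2 + 3 + 4 + 5 = 15
WMA = 3954 / 15 = 263.600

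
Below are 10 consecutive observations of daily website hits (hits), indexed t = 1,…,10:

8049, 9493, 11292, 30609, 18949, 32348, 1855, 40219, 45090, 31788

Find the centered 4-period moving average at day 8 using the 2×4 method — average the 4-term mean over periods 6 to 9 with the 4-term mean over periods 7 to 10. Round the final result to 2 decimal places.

29808.00

Sum over 6–9: 32348 + 1855 + 40219 + 45090 = 119512
Sum over 7–10: 1855 + 40219 + 45090 + 31788 = 118952
CMA at t=8 = (119512 + 118952) / (2·4) = 238464 / 8 = 29808.00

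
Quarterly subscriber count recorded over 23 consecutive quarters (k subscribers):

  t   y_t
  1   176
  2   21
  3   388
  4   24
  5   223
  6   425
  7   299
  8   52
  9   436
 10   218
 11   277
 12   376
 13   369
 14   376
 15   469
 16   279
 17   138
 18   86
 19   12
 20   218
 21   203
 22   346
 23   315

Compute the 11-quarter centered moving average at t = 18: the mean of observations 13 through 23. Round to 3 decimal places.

Sum of periods 13–23: 369 + 376 + 469 + 279 + 138 + 86 + 12 + 218 + 203 + 346 + 315 = 2811
Divide by 11: 2811 / 11 = 255.545

255.545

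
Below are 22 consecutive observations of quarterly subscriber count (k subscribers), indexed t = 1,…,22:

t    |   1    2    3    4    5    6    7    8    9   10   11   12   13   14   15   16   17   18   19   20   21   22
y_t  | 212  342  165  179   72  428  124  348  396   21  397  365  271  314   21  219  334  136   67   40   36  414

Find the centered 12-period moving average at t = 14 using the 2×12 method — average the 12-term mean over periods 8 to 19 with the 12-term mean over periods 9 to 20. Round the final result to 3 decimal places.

Sum over 8–19: 348 + 396 + 21 + 397 + 365 + 271 + 314 + 21 + 219 + 334 + 136 + 67 = 2889
Sum over 9–20: 396 + 21 + 397 + 365 + 271 + 314 + 21 + 219 + 334 + 136 + 67 + 40 = 2581
CMA at t=14 = (2889 + 2581) / (2·12) = 5470 / 24 = 227.917

227.917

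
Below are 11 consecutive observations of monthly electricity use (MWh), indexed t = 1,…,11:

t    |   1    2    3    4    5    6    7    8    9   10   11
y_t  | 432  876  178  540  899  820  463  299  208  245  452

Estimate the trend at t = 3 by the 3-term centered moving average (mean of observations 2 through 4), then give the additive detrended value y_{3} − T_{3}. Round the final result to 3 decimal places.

Trend T_3 = (876 + 178 + 540) / 3 = 1594/3 = 531.33333
Detrended value: 178 − 531.33333 = -353.333

-353.333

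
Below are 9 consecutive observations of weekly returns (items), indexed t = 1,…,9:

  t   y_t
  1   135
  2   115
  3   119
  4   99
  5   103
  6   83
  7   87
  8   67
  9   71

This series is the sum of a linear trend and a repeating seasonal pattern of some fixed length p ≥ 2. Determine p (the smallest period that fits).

First differences y_{t+1} − y_t: -20, 4, -20, 4, -20, 4, …
The difference pattern repeats every 2 terms and not for any smaller step, so p = 2.

2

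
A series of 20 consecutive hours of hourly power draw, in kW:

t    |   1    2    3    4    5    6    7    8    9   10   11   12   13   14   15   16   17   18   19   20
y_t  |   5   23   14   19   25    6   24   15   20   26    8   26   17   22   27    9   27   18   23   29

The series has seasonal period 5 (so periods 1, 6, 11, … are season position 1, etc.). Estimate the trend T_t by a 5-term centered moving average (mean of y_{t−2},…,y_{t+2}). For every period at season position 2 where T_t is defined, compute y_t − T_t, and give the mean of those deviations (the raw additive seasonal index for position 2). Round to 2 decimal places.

Season position 2 occurs at t = 7, 12, 17 (where T_t is defined).
t=7: T_7 = 18.0000; y_7 − T_7 = 24 − 18.0000 = 6.0000
t=12: T_12 = 19.8000; y_12 − T_12 = 26 − 19.8000 = 6.2000
t=17: T_17 = 20.8000; y_17 − T_17 = 27 − 20.8000 = 6.2000
Mean deviation: (6.0000 + 6.2000 + 6.2000) / 3 = 6.13

6.13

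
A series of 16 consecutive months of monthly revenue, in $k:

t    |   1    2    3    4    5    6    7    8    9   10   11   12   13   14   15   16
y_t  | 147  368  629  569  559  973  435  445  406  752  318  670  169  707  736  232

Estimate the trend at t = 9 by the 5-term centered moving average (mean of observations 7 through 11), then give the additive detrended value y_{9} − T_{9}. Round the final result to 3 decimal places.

Trend T_9 = (435 + 445 + 406 + 752 + 318) / 5 = 2356/5 = 471.20000
Detrended value: 406 − 471.20000 = -65.200

-65.200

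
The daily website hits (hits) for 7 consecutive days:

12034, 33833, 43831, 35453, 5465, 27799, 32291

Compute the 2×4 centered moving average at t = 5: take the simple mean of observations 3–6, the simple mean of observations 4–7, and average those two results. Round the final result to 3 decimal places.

Sum over 3–6: 43831 + 35453 + 5465 + 27799 = 112548
Sum over 4–7: 35453 + 5465 + 27799 + 32291 = 101008
CMA at t=5 = (112548 + 101008) / (2·4) = 213556 / 8 = 26694.500

26694.500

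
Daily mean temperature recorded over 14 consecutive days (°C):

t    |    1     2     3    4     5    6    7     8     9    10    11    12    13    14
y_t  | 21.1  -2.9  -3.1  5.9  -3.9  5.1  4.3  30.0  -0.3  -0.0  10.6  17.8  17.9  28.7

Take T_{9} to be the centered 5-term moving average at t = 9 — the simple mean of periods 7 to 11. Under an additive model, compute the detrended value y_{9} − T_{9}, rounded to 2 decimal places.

Trend T_9 = (4.3 + 30.0 + (-0.3) + (-0.0) + 10.6) / 5 = 44.6/5 = 8.9200
Detrended value: -0.3 − 8.9200 = -9.22

-9.22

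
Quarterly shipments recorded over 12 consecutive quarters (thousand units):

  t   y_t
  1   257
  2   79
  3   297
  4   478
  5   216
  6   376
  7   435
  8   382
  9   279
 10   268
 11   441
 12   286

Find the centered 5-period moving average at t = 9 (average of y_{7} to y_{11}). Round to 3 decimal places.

361.000

Sum of periods 7–11: 435 + 382 + 279 + 268 + 441 = 1805
Divide by 5: 1805 / 5 = 361.000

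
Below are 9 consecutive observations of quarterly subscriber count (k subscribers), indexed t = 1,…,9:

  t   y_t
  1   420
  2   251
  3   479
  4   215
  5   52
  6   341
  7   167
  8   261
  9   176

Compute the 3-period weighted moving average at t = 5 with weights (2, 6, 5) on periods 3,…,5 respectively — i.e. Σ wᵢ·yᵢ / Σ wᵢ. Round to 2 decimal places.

192.92

Weighted sum: 2·479 + 6·215 + 5·52 = 958 + 1290 + 260 = 2508
Weight total: 2 + 6 + 5 = 13
WMA = 2508 / 13 = 192.92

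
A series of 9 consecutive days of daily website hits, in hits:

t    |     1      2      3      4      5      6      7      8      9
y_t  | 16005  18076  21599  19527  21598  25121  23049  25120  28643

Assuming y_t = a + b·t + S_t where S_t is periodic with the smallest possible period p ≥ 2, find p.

3

First differences y_{t+1} − y_t: 2071, 3523, -2072, 2071, 3523, -2072, 2071, 3523, …
The difference pattern repeats every 3 terms and not for any smaller step, so p = 3.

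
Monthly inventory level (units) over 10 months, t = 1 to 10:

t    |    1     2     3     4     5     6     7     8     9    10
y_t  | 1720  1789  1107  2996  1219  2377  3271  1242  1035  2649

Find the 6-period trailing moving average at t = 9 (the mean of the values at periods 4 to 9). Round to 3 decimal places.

2023.333

Sum of periods 4–9: 2996 + 1219 + 2377 + 3271 + 1242 + 1035 = 12140
Divide by 6: 12140 / 6 = 2023.333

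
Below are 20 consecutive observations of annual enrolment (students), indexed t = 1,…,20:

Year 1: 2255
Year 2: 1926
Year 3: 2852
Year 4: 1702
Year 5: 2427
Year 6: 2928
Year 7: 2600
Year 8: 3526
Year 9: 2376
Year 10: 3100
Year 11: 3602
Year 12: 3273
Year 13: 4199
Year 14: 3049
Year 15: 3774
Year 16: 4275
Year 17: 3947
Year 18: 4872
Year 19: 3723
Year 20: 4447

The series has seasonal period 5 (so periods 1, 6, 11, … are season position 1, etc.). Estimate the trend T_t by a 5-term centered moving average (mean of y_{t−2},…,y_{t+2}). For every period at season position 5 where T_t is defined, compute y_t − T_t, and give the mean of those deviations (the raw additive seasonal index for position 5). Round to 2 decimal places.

-75.00

Season position 5 occurs at t = 5, 10, 15 (where T_t is defined).
t=5: T_5 = 2501.8000; y_5 − T_5 = 2427 − 2501.8000 = -74.8000
t=10: T_10 = 3175.4000; y_10 − T_10 = 3100 − 3175.4000 = -75.4000
t=15: T_15 = 3848.8000; y_15 − T_15 = 3774 − 3848.8000 = -74.8000
Mean deviation: (-74.8000 + -75.4000 + -74.8000) / 3 = -75.00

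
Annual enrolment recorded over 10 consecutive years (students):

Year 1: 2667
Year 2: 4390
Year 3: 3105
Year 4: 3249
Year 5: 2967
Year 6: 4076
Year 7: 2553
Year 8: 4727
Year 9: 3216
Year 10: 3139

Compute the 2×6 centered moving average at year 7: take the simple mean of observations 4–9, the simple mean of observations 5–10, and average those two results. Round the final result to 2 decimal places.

3455.50

Sum over 4–9: 3249 + 2967 + 4076 + 2553 + 4727 + 3216 = 20788
Sum over 5–10: 2967 + 4076 + 2553 + 4727 + 3216 + 3139 = 20678
CMA at t=7 = (20788 + 20678) / (2·6) = 41466 / 12 = 3455.50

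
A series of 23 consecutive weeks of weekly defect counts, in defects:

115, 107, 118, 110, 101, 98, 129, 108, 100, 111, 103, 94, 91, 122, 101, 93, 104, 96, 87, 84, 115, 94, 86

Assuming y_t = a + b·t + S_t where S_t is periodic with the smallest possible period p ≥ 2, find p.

7

First differences y_{t+1} − y_t: -8, 11, -8, -9, -3, 31, -21, -8, 11, -8, -9, -3, 31, -21, -8, 11, …
The difference pattern repeats every 7 terms and not for any smaller step, so p = 7.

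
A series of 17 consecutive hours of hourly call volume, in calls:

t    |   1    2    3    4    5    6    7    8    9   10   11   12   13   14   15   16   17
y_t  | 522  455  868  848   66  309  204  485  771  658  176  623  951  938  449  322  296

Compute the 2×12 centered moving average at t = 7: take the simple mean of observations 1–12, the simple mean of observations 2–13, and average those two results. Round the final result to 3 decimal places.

516.625

Sum over 1–12: 522 + 455 + 868 + 848 + 66 + 309 + 204 + 485 + 771 + 658 + 176 + 623 = 5985
Sum over 2–13: 455 + 868 + 848 + 66 + 309 + 204 + 485 + 771 + 658 + 176 + 623 + 951 = 6414
CMA at t=7 = (5985 + 6414) / (2·12) = 12399 / 24 = 516.625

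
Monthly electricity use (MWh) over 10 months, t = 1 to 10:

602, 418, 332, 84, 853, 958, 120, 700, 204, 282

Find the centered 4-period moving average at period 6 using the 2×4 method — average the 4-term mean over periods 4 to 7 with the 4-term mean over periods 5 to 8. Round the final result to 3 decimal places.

580.750

Sum over 4–7: 84 + 853 + 958 + 120 = 2015
Sum over 5–8: 853 + 958 + 120 + 700 = 2631
CMA at t=6 = (2015 + 2631) / (2·4) = 4646 / 8 = 580.750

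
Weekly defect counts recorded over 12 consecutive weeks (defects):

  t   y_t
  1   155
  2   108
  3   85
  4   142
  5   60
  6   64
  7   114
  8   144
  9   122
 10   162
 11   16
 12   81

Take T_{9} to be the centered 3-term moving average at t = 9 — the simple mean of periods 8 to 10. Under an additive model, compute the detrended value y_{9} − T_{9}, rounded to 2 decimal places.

Trend T_9 = (144 + 122 + 162) / 3 = 428/3 = 142.6667
Detrended value: 122 − 142.6667 = -20.67

-20.67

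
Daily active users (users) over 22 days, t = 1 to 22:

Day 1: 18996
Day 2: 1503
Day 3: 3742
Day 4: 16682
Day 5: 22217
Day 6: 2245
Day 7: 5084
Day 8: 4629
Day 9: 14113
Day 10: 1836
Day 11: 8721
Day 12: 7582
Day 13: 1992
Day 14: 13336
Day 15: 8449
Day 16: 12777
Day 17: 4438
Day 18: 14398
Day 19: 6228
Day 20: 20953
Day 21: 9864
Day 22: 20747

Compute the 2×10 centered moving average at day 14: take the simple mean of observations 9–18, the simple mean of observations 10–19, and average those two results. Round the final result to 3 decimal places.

8369.950

Sum over 9–18: 14113 + 1836 + 8721 + 7582 + 1992 + 13336 + 8449 + 12777 + 4438 + 14398 = 87642
Sum over 10–19: 1836 + 8721 + 7582 + 1992 + 13336 + 8449 + 12777 + 4438 + 14398 + 6228 = 79757
CMA at t=14 = (87642 + 79757) / (2·10) = 167399 / 20 = 8369.950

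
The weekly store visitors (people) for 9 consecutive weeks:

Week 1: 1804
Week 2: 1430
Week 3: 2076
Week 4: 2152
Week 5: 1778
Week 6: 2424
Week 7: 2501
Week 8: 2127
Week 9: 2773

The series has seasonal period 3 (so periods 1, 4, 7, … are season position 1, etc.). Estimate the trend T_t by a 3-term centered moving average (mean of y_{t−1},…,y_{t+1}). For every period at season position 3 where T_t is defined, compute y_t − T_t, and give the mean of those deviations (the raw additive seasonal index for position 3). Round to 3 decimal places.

Season position 3 occurs at t = 3, 6 (where T_t is defined).
t=3: T_3 = 1886.00000; y_3 − T_3 = 2076 − 1886.00000 = 190.00000
t=6: T_6 = 2234.33333; y_6 − T_6 = 2424 − 2234.33333 = 189.66667
Mean deviation: (190.00000 + 189.66667) / 2 = 189.833

189.833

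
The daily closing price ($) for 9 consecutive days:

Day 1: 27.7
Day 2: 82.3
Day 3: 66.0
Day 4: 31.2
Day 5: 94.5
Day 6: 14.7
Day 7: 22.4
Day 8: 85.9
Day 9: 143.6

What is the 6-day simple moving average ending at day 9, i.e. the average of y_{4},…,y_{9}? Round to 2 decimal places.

Sum of periods 4–9: 31.2 + 94.5 + 14.7 + 22.4 + 85.9 + 143.6 = 392.3
Divide by 6: 392.3 / 6 = 65.38

65.38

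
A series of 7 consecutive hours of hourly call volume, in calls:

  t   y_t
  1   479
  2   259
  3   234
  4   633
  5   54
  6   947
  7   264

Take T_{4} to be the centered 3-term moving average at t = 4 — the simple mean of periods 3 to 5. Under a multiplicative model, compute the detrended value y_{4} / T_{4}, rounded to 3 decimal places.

2.062

Trend T_4 = (234 + 633 + 54) / 3 = 921/3 = 307.00000
Ratio to trend: 633 / 307.00000 = 2.062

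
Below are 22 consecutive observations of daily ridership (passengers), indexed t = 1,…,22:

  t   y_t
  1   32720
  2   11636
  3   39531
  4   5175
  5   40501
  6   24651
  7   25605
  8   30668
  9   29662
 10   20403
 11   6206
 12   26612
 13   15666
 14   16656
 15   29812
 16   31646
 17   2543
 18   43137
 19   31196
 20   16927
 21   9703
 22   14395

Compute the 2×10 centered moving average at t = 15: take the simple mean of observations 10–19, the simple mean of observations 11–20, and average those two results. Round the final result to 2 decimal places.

22213.90

Sum over 10–19: 20403 + 6206 + 26612 + 15666 + 16656 + 29812 + 31646 + 2543 + 43137 + 31196 = 223877
Sum over 11–20: 6206 + 26612 + 15666 + 16656 + 29812 + 31646 + 2543 + 43137 + 31196 + 16927 = 220401
CMA at t=15 = (223877 + 220401) / (2·10) = 444278 / 20 = 22213.90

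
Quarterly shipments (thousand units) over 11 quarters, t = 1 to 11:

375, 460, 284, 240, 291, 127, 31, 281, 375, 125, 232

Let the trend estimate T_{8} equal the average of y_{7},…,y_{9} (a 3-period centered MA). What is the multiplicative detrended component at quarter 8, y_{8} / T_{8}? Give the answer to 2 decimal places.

1.23

Trend T_8 = (31 + 281 + 375) / 3 = 687/3 = 229.0000
Ratio to trend: 281 / 229.0000 = 1.23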